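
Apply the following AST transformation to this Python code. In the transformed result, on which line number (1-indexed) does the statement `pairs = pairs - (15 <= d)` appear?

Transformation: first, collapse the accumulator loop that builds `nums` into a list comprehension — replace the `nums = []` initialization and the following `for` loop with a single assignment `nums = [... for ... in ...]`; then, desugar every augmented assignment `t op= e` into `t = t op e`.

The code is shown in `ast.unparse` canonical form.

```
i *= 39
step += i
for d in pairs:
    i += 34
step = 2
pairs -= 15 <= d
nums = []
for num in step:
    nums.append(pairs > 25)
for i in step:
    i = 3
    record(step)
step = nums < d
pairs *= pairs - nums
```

Transformed code:
i = i * 39
step = step + i
for d in pairs:
    i = i + 34
step = 2
pairs = pairs - (15 <= d)
nums = [pairs > 25 for num in step]
for i in step:
    i = 3
    record(step)
step = nums < d
pairs = pairs * (pairs - nums)

6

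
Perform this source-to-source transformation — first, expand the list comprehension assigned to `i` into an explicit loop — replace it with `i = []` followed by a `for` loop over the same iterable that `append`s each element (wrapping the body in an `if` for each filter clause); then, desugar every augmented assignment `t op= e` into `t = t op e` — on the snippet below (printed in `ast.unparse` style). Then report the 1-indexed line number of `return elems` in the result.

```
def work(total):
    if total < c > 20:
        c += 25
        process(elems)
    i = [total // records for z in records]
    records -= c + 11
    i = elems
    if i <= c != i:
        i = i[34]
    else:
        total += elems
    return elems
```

Transformed code:
def work(total):
    if total < c > 20:
        c = c + 25
        process(elems)
    i = []
    for z in records:
        i.append(total // records)
    records = records - (c + 11)
    i = elems
    if i <= c != i:
        i = i[34]
    else:
        total = total + elems
    return elems

14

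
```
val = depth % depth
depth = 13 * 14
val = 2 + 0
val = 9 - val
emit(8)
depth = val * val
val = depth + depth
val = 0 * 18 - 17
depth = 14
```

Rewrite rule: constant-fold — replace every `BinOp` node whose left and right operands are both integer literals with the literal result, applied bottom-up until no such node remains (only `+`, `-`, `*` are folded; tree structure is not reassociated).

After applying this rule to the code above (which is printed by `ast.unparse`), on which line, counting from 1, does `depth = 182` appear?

2

Transformed code:
val = depth % depth
depth = 182
val = 2
val = 9 - val
emit(8)
depth = val * val
val = depth + depth
val = -17
depth = 14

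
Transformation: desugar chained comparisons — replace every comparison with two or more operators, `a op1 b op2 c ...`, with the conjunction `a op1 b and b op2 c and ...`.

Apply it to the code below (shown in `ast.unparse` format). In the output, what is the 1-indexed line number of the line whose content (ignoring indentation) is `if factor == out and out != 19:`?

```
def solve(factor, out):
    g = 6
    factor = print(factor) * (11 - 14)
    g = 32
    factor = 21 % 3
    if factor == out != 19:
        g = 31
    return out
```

Transformed code:
def solve(factor, out):
    g = 6
    factor = print(factor) * (11 - 14)
    g = 32
    factor = 21 % 3
    if factor == out and out != 19:
        g = 31
    return out

6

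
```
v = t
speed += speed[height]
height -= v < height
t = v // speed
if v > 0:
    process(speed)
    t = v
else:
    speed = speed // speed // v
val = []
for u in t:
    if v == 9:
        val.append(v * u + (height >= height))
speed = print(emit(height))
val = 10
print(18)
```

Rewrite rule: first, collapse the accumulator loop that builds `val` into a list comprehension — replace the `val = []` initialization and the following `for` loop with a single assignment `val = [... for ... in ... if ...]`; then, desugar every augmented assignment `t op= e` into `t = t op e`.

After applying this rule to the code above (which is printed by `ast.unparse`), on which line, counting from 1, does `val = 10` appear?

12

Transformed code:
v = t
speed = speed + speed[height]
height = height - (v < height)
t = v // speed
if v > 0:
    process(speed)
    t = v
else:
    speed = speed // speed // v
val = [v * u + (height >= height) for u in t if v == 9]
speed = print(emit(height))
val = 10
print(18)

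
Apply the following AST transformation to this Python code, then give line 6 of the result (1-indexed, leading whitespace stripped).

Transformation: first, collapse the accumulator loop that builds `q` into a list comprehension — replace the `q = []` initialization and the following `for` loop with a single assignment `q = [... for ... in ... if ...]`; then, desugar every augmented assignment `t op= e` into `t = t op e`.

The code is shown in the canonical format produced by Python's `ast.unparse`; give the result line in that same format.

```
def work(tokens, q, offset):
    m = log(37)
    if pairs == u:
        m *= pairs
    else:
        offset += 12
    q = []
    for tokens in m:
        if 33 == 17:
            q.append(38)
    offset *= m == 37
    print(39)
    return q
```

offset = offset + 12

Transformed code:
def work(tokens, q, offset):
    m = log(37)
    if pairs == u:
        m = m * pairs
    else:
        offset = offset + 12
    q = [38 for tokens in m if 33 == 17]
    offset = offset * (m == 37)
    print(39)
    return q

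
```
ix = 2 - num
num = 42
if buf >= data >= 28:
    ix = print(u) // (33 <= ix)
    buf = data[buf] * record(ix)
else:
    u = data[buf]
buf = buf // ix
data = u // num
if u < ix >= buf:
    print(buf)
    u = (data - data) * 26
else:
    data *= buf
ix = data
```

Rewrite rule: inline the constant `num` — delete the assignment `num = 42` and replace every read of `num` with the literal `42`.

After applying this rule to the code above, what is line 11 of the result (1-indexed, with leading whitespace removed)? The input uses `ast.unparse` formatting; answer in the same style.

Transformed code:
ix = 2 - 42
if buf >= data >= 28:
    ix = print(u) // (33 <= ix)
    buf = data[buf] * record(ix)
else:
    u = data[buf]
buf = buf // ix
data = u // 42
if u < ix >= buf:
    print(buf)
    u = (data - data) * 26
else:
    data *= buf
ix = data

u = (data - data) * 26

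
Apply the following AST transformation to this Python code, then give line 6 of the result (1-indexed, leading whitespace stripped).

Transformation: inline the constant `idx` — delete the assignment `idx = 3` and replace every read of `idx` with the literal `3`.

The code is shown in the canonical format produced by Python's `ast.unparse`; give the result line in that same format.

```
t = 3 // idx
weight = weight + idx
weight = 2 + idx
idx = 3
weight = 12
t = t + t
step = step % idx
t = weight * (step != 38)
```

step = step % 3

Transformed code:
t = 3 // 3
weight = weight + 3
weight = 2 + 3
weight = 12
t = t + t
step = step % 3
t = weight * (step != 38)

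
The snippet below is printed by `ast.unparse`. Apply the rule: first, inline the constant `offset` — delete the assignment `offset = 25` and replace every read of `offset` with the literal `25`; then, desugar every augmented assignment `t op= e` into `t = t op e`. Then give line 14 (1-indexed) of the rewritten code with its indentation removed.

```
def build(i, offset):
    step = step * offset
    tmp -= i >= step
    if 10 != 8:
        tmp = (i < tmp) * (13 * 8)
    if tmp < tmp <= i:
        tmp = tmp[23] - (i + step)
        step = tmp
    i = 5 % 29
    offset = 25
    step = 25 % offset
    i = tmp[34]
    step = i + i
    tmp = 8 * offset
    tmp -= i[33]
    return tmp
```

tmp = tmp - i[33]

Transformed code:
def build(i, offset):
    step = step * 25
    tmp = tmp - (i >= step)
    if 10 != 8:
        tmp = (i < tmp) * (13 * 8)
    if tmp < tmp <= i:
        tmp = tmp[23] - (i + step)
        step = tmp
    i = 5 % 29
    step = 25 % 25
    i = tmp[34]
    step = i + i
    tmp = 8 * 25
    tmp = tmp - i[33]
    return tmp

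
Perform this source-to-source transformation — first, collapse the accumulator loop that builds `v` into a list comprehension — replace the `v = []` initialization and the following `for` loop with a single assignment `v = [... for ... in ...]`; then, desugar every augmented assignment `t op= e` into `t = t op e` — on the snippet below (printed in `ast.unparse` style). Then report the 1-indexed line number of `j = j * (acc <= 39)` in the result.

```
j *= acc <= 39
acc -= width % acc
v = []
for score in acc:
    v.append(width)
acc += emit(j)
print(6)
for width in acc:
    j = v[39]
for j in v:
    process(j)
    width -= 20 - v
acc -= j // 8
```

Transformed code:
j = j * (acc <= 39)
acc = acc - width % acc
v = [width for score in acc]
acc = acc + emit(j)
print(6)
for width in acc:
    j = v[39]
for j in v:
    process(j)
    width = width - (20 - v)
acc = acc - j // 8

1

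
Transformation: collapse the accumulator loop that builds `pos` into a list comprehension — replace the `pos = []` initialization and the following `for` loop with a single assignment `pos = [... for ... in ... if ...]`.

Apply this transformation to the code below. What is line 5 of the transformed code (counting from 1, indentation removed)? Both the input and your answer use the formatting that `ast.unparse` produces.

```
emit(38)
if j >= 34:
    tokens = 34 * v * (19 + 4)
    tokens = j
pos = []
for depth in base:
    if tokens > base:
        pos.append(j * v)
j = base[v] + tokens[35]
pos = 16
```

Transformed code:
emit(38)
if j >= 34:
    tokens = 34 * v * (19 + 4)
    tokens = j
pos = [j * v for depth in base if tokens > base]
j = base[v] + tokens[35]
pos = 16

pos = [j * v for depth in base if tokens > base]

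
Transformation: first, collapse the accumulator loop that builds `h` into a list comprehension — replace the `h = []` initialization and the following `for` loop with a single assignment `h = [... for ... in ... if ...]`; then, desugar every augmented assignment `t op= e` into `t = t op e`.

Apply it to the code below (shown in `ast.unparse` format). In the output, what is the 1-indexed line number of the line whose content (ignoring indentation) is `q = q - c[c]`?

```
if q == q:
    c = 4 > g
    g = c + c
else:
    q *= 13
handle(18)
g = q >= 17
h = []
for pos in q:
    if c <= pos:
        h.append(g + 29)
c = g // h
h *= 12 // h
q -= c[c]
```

11

Transformed code:
if q == q:
    c = 4 > g
    g = c + c
else:
    q = q * 13
handle(18)
g = q >= 17
h = [g + 29 for pos in q if c <= pos]
c = g // h
h = h * (12 // h)
q = q - c[c]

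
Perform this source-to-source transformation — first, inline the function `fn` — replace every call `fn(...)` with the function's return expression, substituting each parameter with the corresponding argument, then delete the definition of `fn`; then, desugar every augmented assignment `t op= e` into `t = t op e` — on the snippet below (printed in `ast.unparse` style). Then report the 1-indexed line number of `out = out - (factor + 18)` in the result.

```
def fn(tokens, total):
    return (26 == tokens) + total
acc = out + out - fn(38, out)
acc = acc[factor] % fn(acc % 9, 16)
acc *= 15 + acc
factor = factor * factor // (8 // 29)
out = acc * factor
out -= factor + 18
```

Transformed code:
acc = out + out - ((26 == 38) + out)
acc = acc[factor] % ((26 == acc % 9) + 16)
acc = acc * (15 + acc)
factor = factor * factor // (8 // 29)
out = acc * factor
out = out - (factor + 18)

6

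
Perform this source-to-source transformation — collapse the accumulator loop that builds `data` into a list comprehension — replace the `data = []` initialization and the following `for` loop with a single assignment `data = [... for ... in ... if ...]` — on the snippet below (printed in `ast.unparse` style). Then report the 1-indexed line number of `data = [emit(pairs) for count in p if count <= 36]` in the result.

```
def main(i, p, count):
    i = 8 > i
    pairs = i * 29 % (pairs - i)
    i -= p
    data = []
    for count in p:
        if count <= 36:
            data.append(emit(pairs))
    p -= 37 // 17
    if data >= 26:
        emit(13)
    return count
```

Transformed code:
def main(i, p, count):
    i = 8 > i
    pairs = i * 29 % (pairs - i)
    i -= p
    data = [emit(pairs) for count in p if count <= 36]
    p -= 37 // 17
    if data >= 26:
        emit(13)
    return count

5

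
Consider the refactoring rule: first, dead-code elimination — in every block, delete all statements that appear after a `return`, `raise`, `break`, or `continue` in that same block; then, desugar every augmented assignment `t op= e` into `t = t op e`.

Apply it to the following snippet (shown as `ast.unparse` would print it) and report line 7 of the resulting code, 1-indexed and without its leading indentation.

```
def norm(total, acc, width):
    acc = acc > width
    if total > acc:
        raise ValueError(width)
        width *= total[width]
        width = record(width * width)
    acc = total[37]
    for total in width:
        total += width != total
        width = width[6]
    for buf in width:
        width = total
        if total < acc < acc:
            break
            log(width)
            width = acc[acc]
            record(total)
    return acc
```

Transformed code:
def norm(total, acc, width):
    acc = acc > width
    if total > acc:
        raise ValueError(width)
    acc = total[37]
    for total in width:
        total = total + (width != total)
        width = width[6]
    for buf in width:
        width = total
        if total < acc < acc:
            break
    return acc

total = total + (width != total)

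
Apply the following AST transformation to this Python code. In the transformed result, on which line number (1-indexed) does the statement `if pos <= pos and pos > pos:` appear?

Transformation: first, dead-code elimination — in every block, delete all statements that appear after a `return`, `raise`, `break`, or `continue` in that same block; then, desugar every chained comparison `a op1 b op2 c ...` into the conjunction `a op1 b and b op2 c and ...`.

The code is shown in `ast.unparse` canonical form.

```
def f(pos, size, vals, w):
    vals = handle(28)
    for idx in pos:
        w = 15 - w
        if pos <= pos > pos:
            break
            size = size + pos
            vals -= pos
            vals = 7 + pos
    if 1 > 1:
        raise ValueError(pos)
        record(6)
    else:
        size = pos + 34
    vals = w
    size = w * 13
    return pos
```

Transformed code:
def f(pos, size, vals, w):
    vals = handle(28)
    for idx in pos:
        w = 15 - w
        if pos <= pos and pos > pos:
            break
    if 1 > 1:
        raise ValueError(pos)
    else:
        size = pos + 34
    vals = w
    size = w * 13
    return pos

5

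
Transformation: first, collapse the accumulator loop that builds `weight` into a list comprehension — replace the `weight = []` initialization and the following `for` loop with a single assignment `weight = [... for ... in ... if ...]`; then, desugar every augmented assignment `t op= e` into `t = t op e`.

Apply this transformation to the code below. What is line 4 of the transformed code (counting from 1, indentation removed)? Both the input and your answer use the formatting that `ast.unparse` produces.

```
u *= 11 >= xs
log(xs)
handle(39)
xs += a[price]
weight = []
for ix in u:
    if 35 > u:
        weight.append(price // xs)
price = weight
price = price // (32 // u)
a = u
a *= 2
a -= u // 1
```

xs = xs + a[price]

Transformed code:
u = u * (11 >= xs)
log(xs)
handle(39)
xs = xs + a[price]
weight = [price // xs for ix in u if 35 > u]
price = weight
price = price // (32 // u)
a = u
a = a * 2
a = a - u // 1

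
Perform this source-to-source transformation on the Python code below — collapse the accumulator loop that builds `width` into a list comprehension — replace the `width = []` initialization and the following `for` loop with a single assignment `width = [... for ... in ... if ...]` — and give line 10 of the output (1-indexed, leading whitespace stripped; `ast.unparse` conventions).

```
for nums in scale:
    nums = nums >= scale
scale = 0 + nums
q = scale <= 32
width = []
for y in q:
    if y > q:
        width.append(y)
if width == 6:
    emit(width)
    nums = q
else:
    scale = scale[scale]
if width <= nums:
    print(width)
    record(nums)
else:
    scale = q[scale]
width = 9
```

Transformed code:
for nums in scale:
    nums = nums >= scale
scale = 0 + nums
q = scale <= 32
width = [y for y in q if y > q]
if width == 6:
    emit(width)
    nums = q
else:
    scale = scale[scale]
if width <= nums:
    print(width)
    record(nums)
else:
    scale = q[scale]
width = 9

scale = scale[scale]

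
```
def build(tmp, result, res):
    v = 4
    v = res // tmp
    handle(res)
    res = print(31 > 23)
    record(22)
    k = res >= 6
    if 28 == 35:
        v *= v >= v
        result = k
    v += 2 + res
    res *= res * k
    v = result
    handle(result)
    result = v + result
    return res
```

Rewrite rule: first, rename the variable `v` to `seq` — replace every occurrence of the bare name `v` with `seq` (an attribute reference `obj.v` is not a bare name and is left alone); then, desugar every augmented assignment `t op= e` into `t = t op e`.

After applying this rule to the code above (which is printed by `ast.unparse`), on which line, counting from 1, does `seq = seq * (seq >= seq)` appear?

Transformed code:
def build(tmp, result, res):
    seq = 4
    seq = res // tmp
    handle(res)
    res = print(31 > 23)
    record(22)
    k = res >= 6
    if 28 == 35:
        seq = seq * (seq >= seq)
        result = k
    seq = seq + (2 + res)
    res = res * (res * k)
    seq = result
    handle(result)
    result = seq + result
    return res

9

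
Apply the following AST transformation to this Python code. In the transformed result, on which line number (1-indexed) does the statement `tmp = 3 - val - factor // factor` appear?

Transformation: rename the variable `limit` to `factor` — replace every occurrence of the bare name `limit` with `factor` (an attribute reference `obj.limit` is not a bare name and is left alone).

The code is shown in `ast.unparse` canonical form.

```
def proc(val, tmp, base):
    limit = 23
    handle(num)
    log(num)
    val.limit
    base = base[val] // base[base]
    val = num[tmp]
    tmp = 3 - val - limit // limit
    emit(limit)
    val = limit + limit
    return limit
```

8

Transformed code:
def proc(val, tmp, base):
    factor = 23
    handle(num)
    log(num)
    val.limit
    base = base[val] // base[base]
    val = num[tmp]
    tmp = 3 - val - factor // factor
    emit(factor)
    val = factor + factor
    return factor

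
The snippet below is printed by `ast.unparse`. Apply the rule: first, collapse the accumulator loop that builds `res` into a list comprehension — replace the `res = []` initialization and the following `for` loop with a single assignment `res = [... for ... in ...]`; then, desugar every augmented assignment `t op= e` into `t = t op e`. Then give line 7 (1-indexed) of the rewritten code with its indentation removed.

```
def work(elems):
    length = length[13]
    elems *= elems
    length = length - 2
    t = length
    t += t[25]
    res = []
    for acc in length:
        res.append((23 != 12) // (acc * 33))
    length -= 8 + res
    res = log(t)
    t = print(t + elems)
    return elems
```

res = [(23 != 12) // (acc * 33) for acc in length]

Transformed code:
def work(elems):
    length = length[13]
    elems = elems * elems
    length = length - 2
    t = length
    t = t + t[25]
    res = [(23 != 12) // (acc * 33) for acc in length]
    length = length - (8 + res)
    res = log(t)
    t = print(t + elems)
    return elems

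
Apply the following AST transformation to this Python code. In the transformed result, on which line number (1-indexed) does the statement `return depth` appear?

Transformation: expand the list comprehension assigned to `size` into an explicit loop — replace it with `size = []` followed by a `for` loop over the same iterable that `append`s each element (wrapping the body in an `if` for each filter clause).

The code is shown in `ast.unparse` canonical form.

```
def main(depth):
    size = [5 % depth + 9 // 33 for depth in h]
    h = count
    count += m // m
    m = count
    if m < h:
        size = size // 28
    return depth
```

10

Transformed code:
def main(depth):
    size = []
    for depth in h:
        size.append(5 % depth + 9 // 33)
    h = count
    count += m // m
    m = count
    if m < h:
        size = size // 28
    return depth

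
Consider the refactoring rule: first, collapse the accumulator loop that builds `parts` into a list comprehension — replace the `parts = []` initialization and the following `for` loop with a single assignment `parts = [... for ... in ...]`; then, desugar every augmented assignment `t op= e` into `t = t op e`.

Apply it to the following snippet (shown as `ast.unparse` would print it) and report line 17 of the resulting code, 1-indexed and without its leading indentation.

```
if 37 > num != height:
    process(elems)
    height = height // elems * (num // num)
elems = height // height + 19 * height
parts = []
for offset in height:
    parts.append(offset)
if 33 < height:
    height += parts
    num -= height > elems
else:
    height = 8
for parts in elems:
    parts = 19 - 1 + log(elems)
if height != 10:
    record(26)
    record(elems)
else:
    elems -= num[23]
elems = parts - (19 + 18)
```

elems = elems - num[23]

Transformed code:
if 37 > num != height:
    process(elems)
    height = height // elems * (num // num)
elems = height // height + 19 * height
parts = [offset for offset in height]
if 33 < height:
    height = height + parts
    num = num - (height > elems)
else:
    height = 8
for parts in elems:
    parts = 19 - 1 + log(elems)
if height != 10:
    record(26)
    record(elems)
else:
    elems = elems - num[23]
elems = parts - (19 + 18)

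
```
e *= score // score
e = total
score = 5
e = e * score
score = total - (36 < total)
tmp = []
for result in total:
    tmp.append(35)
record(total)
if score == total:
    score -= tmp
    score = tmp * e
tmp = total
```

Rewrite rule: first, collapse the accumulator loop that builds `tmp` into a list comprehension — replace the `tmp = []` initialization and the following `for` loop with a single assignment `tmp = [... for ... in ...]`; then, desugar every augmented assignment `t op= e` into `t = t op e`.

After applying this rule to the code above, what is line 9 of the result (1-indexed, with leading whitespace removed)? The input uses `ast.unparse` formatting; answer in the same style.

score = score - tmp

Transformed code:
e = e * (score // score)
e = total
score = 5
e = e * score
score = total - (36 < total)
tmp = [35 for result in total]
record(total)
if score == total:
    score = score - tmp
    score = tmp * e
tmp = total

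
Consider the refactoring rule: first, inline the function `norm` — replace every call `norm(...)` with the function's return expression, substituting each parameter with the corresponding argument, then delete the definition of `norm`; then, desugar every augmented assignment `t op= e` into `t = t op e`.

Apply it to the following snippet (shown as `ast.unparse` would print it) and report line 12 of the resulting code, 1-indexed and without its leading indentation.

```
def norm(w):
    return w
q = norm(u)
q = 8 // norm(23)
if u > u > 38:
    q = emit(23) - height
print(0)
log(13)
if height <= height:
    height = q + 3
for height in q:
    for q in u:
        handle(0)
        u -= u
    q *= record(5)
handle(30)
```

Transformed code:
q = u
q = 8 // 23
if u > u > 38:
    q = emit(23) - height
print(0)
log(13)
if height <= height:
    height = q + 3
for height in q:
    for q in u:
        handle(0)
        u = u - u
    q = q * record(5)
handle(30)

u = u - u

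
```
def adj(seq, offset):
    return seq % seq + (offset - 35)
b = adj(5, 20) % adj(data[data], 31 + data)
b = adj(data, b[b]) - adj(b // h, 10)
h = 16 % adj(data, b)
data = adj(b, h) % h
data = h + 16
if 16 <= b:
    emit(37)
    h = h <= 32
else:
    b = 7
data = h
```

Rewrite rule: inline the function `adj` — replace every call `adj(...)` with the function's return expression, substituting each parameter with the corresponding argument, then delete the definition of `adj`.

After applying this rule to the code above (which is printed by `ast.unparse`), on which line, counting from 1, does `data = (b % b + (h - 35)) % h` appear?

Transformed code:
b = (5 % 5 + (20 - 35)) % (data[data] % data[data] + (31 + data - 35))
b = data % data + (b[b] - 35) - (b // h % (b // h) + (10 - 35))
h = 16 % (data % data + (b - 35))
data = (b % b + (h - 35)) % h
data = h + 16
if 16 <= b:
    emit(37)
    h = h <= 32
else:
    b = 7
data = h

4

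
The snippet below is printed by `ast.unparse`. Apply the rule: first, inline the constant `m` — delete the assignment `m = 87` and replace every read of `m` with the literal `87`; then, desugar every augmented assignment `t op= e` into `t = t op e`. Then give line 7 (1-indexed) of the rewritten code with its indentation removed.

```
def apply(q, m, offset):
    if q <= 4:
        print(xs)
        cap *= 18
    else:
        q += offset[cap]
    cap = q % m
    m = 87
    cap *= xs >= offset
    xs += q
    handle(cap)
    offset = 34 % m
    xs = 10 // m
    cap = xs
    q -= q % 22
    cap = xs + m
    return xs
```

cap = q % 87

Transformed code:
def apply(q, m, offset):
    if q <= 4:
        print(xs)
        cap = cap * 18
    else:
        q = q + offset[cap]
    cap = q % 87
    cap = cap * (xs >= offset)
    xs = xs + q
    handle(cap)
    offset = 34 % 87
    xs = 10 // 87
    cap = xs
    q = q - q % 22
    cap = xs + 87
    return xs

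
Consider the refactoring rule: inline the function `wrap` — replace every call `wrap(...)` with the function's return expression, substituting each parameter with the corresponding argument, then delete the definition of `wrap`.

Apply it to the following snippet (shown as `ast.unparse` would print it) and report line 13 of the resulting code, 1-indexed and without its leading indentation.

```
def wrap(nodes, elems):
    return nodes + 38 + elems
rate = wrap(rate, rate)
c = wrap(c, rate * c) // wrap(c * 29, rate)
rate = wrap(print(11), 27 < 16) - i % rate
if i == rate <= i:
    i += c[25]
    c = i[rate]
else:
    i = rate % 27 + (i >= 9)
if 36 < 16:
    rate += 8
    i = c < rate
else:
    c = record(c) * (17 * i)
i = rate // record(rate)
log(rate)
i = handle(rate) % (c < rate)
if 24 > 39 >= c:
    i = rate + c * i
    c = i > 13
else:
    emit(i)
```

Transformed code:
rate = rate + 38 + rate
c = (c + 38 + rate * c) // (c * 29 + 38 + rate)
rate = print(11) + 38 + (27 < 16) - i % rate
if i == rate <= i:
    i += c[25]
    c = i[rate]
else:
    i = rate % 27 + (i >= 9)
if 36 < 16:
    rate += 8
    i = c < rate
else:
    c = record(c) * (17 * i)
i = rate // record(rate)
log(rate)
i = handle(rate) % (c < rate)
if 24 > 39 >= c:
    i = rate + c * i
    c = i > 13
else:
    emit(i)

c = record(c) * (17 * i)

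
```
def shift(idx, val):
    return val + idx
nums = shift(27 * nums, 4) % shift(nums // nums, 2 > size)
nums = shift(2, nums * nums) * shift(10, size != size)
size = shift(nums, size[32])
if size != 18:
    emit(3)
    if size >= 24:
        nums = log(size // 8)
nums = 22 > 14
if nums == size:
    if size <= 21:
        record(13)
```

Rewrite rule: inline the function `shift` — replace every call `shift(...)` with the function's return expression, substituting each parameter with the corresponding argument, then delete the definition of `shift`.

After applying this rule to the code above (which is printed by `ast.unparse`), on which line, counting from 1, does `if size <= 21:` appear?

Transformed code:
nums = (4 + 27 * nums) % ((2 > size) + nums // nums)
nums = (nums * nums + 2) * ((size != size) + 10)
size = size[32] + nums
if size != 18:
    emit(3)
    if size >= 24:
        nums = log(size // 8)
nums = 22 > 14
if nums == size:
    if size <= 21:
        record(13)

10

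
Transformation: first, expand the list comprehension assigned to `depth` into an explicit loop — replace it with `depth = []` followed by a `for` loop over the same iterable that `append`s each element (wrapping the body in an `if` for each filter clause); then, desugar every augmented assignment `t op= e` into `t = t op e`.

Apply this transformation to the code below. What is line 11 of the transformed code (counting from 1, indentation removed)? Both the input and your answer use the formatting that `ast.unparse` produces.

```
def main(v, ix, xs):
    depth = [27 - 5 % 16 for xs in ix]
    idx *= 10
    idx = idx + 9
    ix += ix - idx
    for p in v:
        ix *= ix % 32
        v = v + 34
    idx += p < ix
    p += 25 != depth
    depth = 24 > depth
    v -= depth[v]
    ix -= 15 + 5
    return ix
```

Transformed code:
def main(v, ix, xs):
    depth = []
    for xs in ix:
        depth.append(27 - 5 % 16)
    idx = idx * 10
    idx = idx + 9
    ix = ix + (ix - idx)
    for p in v:
        ix = ix * (ix % 32)
        v = v + 34
    idx = idx + (p < ix)
    p = p + (25 != depth)
    depth = 24 > depth
    v = v - depth[v]
    ix = ix - (15 + 5)
    return ix

idx = idx + (p < ix)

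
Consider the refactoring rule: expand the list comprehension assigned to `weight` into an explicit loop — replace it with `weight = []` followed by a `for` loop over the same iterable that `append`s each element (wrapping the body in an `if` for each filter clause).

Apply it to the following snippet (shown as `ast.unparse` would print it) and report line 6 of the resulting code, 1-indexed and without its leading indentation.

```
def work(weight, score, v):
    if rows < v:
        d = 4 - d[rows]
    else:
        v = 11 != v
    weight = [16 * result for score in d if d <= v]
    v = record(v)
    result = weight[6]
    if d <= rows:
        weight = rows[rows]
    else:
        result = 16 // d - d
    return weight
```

Transformed code:
def work(weight, score, v):
    if rows < v:
        d = 4 - d[rows]
    else:
        v = 11 != v
    weight = []
    for score in d:
        if d <= v:
            weight.append(16 * result)
    v = record(v)
    result = weight[6]
    if d <= rows:
        weight = rows[rows]
    else:
        result = 16 // d - d
    return weight

weight = []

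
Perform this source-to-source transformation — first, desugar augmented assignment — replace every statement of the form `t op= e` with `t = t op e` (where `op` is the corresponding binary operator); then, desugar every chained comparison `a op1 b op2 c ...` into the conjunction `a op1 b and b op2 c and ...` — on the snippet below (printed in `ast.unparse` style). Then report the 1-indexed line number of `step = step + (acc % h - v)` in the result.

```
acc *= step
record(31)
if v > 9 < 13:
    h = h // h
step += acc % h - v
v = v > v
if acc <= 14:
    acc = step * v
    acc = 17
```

Transformed code:
acc = acc * step
record(31)
if v > 9 and 9 < 13:
    h = h // h
step = step + (acc % h - v)
v = v > v
if acc <= 14:
    acc = step * v
    acc = 17

5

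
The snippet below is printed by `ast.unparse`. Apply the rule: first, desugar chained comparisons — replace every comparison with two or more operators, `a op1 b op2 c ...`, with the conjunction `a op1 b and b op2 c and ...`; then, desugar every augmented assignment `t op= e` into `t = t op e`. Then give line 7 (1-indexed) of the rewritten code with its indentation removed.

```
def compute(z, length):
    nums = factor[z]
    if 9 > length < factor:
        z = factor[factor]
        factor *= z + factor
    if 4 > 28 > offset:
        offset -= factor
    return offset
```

offset = offset - factor

Transformed code:
def compute(z, length):
    nums = factor[z]
    if 9 > length and length < factor:
        z = factor[factor]
        factor = factor * (z + factor)
    if 4 > 28 and 28 > offset:
        offset = offset - factor
    return offset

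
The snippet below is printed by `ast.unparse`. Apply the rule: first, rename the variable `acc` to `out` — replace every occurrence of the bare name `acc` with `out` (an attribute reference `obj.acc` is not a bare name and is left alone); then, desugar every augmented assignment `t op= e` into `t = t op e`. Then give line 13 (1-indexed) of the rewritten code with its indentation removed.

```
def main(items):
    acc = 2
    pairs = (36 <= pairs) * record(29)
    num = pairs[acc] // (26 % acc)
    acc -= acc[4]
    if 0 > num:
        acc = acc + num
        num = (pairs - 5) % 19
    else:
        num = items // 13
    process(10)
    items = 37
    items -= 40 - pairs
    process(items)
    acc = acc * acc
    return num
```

items = items - (40 - pairs)

Transformed code:
def main(items):
    out = 2
    pairs = (36 <= pairs) * record(29)
    num = pairs[out] // (26 % out)
    out = out - out[4]
    if 0 > num:
        out = out + num
        num = (pairs - 5) % 19
    else:
        num = items // 13
    process(10)
    items = 37
    items = items - (40 - pairs)
    process(items)
    out = out * out
    return num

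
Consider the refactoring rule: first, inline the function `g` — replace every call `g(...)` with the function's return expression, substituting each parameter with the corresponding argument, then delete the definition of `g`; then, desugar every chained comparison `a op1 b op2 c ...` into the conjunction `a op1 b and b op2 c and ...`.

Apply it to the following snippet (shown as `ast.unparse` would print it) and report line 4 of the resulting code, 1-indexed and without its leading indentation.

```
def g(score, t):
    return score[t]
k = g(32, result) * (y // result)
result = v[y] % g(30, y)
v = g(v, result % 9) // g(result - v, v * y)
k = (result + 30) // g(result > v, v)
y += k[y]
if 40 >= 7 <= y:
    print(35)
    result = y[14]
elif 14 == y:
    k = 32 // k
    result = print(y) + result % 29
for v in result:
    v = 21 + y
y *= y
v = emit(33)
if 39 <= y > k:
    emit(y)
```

k = (result + 30) // (result > v)[v]

Transformed code:
k = 32[result] * (y // result)
result = v[y] % 30[y]
v = v[result % 9] // (result - v)[v * y]
k = (result + 30) // (result > v)[v]
y += k[y]
if 40 >= 7 and 7 <= y:
    print(35)
    result = y[14]
elif 14 == y:
    k = 32 // k
    result = print(y) + result % 29
for v in result:
    v = 21 + y
y *= y
v = emit(33)
if 39 <= y and y > k:
    emit(y)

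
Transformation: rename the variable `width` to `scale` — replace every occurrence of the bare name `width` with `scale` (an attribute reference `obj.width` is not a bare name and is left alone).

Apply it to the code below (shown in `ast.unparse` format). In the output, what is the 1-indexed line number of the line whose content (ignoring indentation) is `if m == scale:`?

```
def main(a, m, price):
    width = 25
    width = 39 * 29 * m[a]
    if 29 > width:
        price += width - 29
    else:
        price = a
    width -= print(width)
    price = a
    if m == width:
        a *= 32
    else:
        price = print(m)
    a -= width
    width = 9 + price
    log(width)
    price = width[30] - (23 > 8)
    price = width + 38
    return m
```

Transformed code:
def main(a, m, price):
    scale = 25
    scale = 39 * 29 * m[a]
    if 29 > scale:
        price += scale - 29
    else:
        price = a
    scale -= print(scale)
    price = a
    if m == scale:
        a *= 32
    else:
        price = print(m)
    a -= scale
    scale = 9 + price
    log(scale)
    price = scale[30] - (23 > 8)
    price = scale + 38
    return m

10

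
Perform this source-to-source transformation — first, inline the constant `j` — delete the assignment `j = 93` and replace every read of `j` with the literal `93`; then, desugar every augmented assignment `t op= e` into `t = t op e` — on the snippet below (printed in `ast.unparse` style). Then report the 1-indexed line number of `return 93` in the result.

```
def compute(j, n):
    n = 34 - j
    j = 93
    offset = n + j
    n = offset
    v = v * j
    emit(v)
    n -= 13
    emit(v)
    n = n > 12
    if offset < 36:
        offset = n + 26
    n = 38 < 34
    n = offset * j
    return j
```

14

Transformed code:
def compute(j, n):
    n = 34 - 93
    offset = n + 93
    n = offset
    v = v * 93
    emit(v)
    n = n - 13
    emit(v)
    n = n > 12
    if offset < 36:
        offset = n + 26
    n = 38 < 34
    n = offset * 93
    return 93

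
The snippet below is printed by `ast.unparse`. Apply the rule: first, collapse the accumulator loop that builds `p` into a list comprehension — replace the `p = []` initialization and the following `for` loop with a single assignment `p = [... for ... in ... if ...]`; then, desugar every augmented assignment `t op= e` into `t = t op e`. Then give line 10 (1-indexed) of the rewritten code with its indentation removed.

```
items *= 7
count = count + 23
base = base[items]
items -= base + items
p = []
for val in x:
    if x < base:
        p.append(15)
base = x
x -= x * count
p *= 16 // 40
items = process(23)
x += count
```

Transformed code:
items = items * 7
count = count + 23
base = base[items]
items = items - (base + items)
p = [15 for val in x if x < base]
base = x
x = x - x * count
p = p * (16 // 40)
items = process(23)
x = x + count

x = x + count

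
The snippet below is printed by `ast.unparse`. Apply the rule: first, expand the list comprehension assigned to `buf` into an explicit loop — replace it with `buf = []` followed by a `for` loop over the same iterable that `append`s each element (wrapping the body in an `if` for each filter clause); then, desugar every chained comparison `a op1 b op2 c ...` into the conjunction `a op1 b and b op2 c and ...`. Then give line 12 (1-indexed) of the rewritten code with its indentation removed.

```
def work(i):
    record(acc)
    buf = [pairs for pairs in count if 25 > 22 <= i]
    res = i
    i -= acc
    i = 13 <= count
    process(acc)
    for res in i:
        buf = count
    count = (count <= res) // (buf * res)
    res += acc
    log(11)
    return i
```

Transformed code:
def work(i):
    record(acc)
    buf = []
    for pairs in count:
        if 25 > 22 and 22 <= i:
            buf.append(pairs)
    res = i
    i -= acc
    i = 13 <= count
    process(acc)
    for res in i:
        buf = count
    count = (count <= res) // (buf * res)
    res += acc
    log(11)
    return i

buf = count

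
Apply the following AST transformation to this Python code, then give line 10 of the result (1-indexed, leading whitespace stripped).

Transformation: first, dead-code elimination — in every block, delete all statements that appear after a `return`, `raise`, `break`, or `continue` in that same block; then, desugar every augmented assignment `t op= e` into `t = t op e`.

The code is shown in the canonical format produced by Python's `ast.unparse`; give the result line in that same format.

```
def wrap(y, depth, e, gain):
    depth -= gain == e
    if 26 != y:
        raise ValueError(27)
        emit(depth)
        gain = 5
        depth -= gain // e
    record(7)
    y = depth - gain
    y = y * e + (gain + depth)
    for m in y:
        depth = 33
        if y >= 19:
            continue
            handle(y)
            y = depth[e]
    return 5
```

if y >= 19:

Transformed code:
def wrap(y, depth, e, gain):
    depth = depth - (gain == e)
    if 26 != y:
        raise ValueError(27)
    record(7)
    y = depth - gain
    y = y * e + (gain + depth)
    for m in y:
        depth = 33
        if y >= 19:
            continue
    return 5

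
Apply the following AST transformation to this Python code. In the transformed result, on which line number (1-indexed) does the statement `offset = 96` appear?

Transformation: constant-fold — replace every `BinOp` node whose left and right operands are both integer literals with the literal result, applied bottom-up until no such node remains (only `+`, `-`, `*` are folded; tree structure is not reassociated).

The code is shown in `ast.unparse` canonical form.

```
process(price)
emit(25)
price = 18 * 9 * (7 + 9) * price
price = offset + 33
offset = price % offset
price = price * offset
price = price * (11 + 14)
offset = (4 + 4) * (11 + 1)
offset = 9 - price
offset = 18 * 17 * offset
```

Transformed code:
process(price)
emit(25)
price = 2592 * price
price = offset + 33
offset = price % offset
price = price * offset
price = price * 25
offset = 96
offset = 9 - price
offset = 306 * offset

8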